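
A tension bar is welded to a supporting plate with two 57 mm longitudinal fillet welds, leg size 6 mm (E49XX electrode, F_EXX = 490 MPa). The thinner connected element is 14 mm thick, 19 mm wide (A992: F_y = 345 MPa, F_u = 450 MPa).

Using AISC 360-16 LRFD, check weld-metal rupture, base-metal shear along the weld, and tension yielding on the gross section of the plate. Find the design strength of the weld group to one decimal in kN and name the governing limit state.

82.6 kN (gross-section yield governs)

Weld metal: throat = 0.707×6 = 4.242 mm, L = 2×57 = 114 mm. φR_n = 0.75 × 0.6 × 490 × 4.242 × 114 = 106.6 kN.
Base metal shear (14 mm plate): yield φR_n = 1.0×0.6×345×14×114 = 330.4 kN; rupture φR_n = 0.75×0.6×450×14×114 = 323.2 kN; take 323.2 kN (rupture).
Tension yield (gross): A_g = 19×14 = 266 mm². φR_n = 0.90 × 345 × 266 = 82.6 kN.
Governing: min(106.6, 323.2, 82.6) = 82.6 kN → gross-section yield.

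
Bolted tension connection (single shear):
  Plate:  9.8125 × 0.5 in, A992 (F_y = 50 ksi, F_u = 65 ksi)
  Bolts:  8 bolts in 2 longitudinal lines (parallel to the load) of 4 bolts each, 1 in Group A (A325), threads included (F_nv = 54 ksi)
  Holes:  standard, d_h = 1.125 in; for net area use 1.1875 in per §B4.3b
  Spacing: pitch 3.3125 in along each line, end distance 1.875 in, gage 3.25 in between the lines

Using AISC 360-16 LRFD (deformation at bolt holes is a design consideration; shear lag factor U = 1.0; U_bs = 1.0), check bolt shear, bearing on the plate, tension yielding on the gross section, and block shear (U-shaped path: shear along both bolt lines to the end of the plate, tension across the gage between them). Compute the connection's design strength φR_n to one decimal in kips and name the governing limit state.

Bolt shear: A_b = π(1)²/4 = 0.7854 in². φR_n = 0.75 × 54 × 0.7854 × 8 × 1 = 254.5 kips.
Bearing (0.5 in plate, F_u = 65 ksi): end bolts L_c = 1.875 − 1.125/2 = 1.3125, R_n = min(1.2×1.3125×0.5×65, 2.4×1×0.5×65) = 51.188 kips/bolt; interior L_c = 3.3125 − 1.125 = 2.1875, R_n = 78 kips/bolt. φR_n = 0.75 × (2×51.188 + 6×78) = 427.8 kips.
Tension yield (gross): A_g = 9.8125×0.5 = 4.9063 in². φR_n = 0.90 × 50 × 4.9063 = 220.8 kips.
Block shear: shear path 2×[1.875+3×3.3125] = 2×11.8125 in, A_gv = 11.813, A_nv = 2×(11.8125 − 3.5×1.1875)×0.5 = 7.6563 in²; tension across gage: (3.25 − 1×1.1875)×0.5 = 1.0313 in². R_n = min(0.6×65×7.6563, 0.6×50×11.813) + 1.0×65×1.0313 = min(298.6, 354.39) + 67.035 = 365.64 kips. φR_n = 0.75 × 365.64 = 274.2 kips.
Governing: min(254.5, 427.8, 220.8, 274.2) = 220.8 kips → gross-section yield.

220.8 kips (gross-section yield governs)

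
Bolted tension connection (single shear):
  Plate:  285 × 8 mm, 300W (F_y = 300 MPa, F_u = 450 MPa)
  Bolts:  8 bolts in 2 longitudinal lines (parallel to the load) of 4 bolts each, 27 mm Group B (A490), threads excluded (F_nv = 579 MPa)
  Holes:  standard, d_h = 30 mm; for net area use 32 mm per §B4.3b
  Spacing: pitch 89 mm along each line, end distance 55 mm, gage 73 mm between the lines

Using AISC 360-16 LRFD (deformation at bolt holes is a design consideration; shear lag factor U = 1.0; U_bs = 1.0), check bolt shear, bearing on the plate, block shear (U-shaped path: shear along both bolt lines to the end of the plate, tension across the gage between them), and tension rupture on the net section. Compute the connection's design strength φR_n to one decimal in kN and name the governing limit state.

Bolt shear: A_b = π(27)²/4 = 572.56 mm². φR_n = 0.75 × 579 × 572.56 × 8 × 1 = 1989.1 kN.
Bearing (8 mm plate, F_u = 450 MPa): end bolts L_c = 55 − 30/2 = 40, R_n = min(1.2×40×8×450, 2.4×27×8×450) = 172.8 kN/bolt; interior L_c = 89 − 30 = 59, R_n = 233.28 kN/bolt. φR_n = 0.75 × (2×172.8 + 6×233.28) = 1309.0 kN.
Block shear: shear path 2×[55+3×89] = 2×322 mm, A_gv = 5152, A_nv = 2×(322 − 3.5×32)×8 = 3360 mm²; tension across gage: (73 − 1×32)×8 = 328 mm². R_n = min(0.6×450×3360, 0.6×300×5152) + 1.0×450×328 = min(907.2, 927.36) + 147.6 = 1054.8 kN. φR_n = 0.75 × 1054.8 = 791.1 kN.
Tension rupture (net): A_n = (285 − 2×32)×8 = 1768 mm² (U = 1.0, A_e = A_n). φR_n = 0.75 × 450 × 1768 = 596.7 kN.
Governing: min(1989.1, 1309.0, 791.1, 596.7) = 596.7 kN → net-section rupture.

596.7 kN (net-section rupture governs)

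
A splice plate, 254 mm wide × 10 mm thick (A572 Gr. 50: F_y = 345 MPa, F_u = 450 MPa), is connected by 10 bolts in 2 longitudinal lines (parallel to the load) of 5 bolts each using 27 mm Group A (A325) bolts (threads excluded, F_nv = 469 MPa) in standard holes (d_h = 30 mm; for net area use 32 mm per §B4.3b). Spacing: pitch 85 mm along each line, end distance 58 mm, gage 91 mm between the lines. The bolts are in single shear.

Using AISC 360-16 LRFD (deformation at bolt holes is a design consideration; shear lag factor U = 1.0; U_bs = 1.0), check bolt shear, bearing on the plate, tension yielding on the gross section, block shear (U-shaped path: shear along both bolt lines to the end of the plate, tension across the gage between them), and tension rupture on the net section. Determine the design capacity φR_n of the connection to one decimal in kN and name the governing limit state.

641.3 kN (net-section rupture governs)

Bolt shear: A_b = π(27)²/4 = 572.56 mm². φR_n = 0.75 × 469 × 572.56 × 10 × 1 = 2014.0 kN.
Bearing (10 mm plate, F_u = 450 MPa): end bolts L_c = 58 − 30/2 = 43, R_n = min(1.2×43×10×450, 2.4×27×10×450) = 232.2 kN/bolt; interior L_c = 85 − 30 = 55, R_n = 291.6 kN/bolt. φR_n = 0.75 × (2×232.2 + 8×291.6) = 2097.9 kN.
Tension yield (gross): A_g = 254×10 = 2540 mm². φR_n = 0.90 × 345 × 2540 = 788.7 kN.
Block shear: shear path 2×[58+4×85] = 2×398 mm, A_gv = 7960, A_nv = 2×(398 − 4.5×32)×10 = 5080 mm²; tension across gage: (91 − 1×32)×10 = 590 mm². R_n = min(0.6×450×5080, 0.6×345×7960) + 1.0×450×590 = min(1371.6, 1647.7) + 265.5 = 1637.1 kN. φR_n = 0.75 × 1637.1 = 1227.8 kN.
Tension rupture (net): A_n = (254 − 2×32)×10 = 1900 mm² (U = 1.0, A_e = A_n). φR_n = 0.75 × 450 × 1900 = 641.3 kN.
Governing: min(2014.0, 2097.9, 788.7, 1227.8, 641.3) = 641.3 kN → net-section rupture.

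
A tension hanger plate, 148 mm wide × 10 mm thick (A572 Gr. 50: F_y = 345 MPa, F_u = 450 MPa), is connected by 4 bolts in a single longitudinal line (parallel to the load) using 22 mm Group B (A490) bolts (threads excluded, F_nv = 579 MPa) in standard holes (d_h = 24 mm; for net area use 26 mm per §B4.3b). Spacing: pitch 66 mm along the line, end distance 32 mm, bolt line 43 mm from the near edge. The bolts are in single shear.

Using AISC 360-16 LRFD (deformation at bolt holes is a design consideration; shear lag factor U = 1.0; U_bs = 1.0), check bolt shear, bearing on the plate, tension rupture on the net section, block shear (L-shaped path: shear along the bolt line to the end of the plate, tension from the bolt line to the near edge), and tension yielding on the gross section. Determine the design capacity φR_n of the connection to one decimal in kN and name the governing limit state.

382.7 kN (block shear governs)

Bolt shear: A_b = π(22)²/4 = 380.13 mm². φR_n = 0.75 × 579 × 380.13 × 4 × 1 = 660.3 kN.
Bearing (10 mm plate, F_u = 450 MPa): end bolts L_c = 32 − 24/2 = 20, R_n = min(1.2×20×10×450, 2.4×22×10×450) = 108 kN/bolt; interior L_c = 66 − 24 = 42, R_n = 226.8 kN/bolt. φR_n = 0.75 × (1×108 + 3×226.8) = 591.3 kN.
Tension rupture (net): A_n = (148 − 1×26)×10 = 1220 mm² (U = 1.0, A_e = A_n). φR_n = 0.75 × 450 × 1220 = 411.8 kN.
Block shear: shear path 1×[32+3×66] = 1×230 mm, A_gv = 2300, A_nv = 1×(230 − 3.5×26)×10 = 1390 mm²; tension to near edge: (43 − 0.5×26)×10 = 300 mm². R_n = min(0.6×450×1390, 0.6×345×2300) + 1.0×450×300 = min(375.3, 476.1) + 135 = 510.3 kN. φR_n = 0.75 × 510.3 = 382.7 kN.
Tension yield (gross): A_g = 148×10 = 1480 mm². φR_n = 0.90 × 345 × 1480 = 459.5 kN.
Governing: min(660.3, 591.3, 411.8, 382.7, 459.5) = 382.7 kN → block shear.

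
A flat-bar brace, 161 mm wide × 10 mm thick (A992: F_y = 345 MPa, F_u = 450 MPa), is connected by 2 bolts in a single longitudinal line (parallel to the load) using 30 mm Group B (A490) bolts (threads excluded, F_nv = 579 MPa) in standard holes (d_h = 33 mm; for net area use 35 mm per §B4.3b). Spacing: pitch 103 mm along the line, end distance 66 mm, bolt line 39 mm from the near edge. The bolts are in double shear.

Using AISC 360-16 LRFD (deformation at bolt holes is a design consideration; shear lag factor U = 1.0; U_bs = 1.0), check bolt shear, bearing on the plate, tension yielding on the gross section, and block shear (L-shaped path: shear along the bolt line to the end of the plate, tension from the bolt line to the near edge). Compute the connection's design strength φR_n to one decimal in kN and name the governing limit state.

308.5 kN (block shear governs)

Bolt shear: A_b = π(30)²/4 = 706.86 mm². φR_n = 0.75 × 579 × 706.86 × 2 × 2 = 1227.8 kN.
Bearing (10 mm plate, F_u = 450 MPa): end bolts L_c = 66 − 33/2 = 49.5, R_n = min(1.2×49.5×10×450, 2.4×30×10×450) = 267.3 kN/bolt; interior L_c = 103 − 33 = 70, R_n = 324 kN/bolt. φR_n = 0.75 × (1×267.3 + 1×324) = 443.5 kN.
Tension yield (gross): A_g = 161×10 = 1610 mm². φR_n = 0.90 × 345 × 1610 = 499.9 kN.
Block shear: shear path 1×[66+1×103] = 1×169 mm, A_gv = 1690, A_nv = 1×(169 − 1.5×35)×10 = 1165 mm²; tension to near edge: (39 − 0.5×35)×10 = 215 mm². R_n = min(0.6×450×1165, 0.6×345×1690) + 1.0×450×215 = min(314.55, 349.83) + 96.75 = 411.3 kN. φR_n = 0.75 × 411.3 = 308.5 kN.
Governing: min(1227.8, 443.5, 499.9, 308.5) = 308.5 kN → block shear.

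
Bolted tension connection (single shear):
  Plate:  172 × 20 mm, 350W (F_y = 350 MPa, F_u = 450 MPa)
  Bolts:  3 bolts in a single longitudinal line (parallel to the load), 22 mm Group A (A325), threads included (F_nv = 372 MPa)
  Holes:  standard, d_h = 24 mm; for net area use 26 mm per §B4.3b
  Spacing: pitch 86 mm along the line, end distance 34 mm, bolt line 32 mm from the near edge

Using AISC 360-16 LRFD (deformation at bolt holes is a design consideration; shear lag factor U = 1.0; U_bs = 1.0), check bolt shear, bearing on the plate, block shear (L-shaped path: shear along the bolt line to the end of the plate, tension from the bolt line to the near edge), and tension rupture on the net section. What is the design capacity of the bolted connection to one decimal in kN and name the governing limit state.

Bolt shear: A_b = π(22)²/4 = 380.13 mm². φR_n = 0.75 × 372 × 380.13 × 3 × 1 = 318.2 kN.
Bearing (20 mm plate, F_u = 450 MPa): end bolts L_c = 34 − 24/2 = 22, R_n = min(1.2×22×20×450, 2.4×22×20×450) = 237.6 kN/bolt; interior L_c = 86 − 24 = 62, R_n = 475.2 kN/bolt. φR_n = 0.75 × (1×237.6 + 2×475.2) = 891.0 kN.
Block shear: shear path 1×[34+2×86] = 1×206 mm, A_gv = 4120, A_nv = 1×(206 − 2.5×26)×20 = 2820 mm²; tension to near edge: (32 − 0.5×26)×20 = 380 mm². R_n = min(0.6×450×2820, 0.6×350×4120) + 1.0×450×380 = min(761.4, 865.2) + 171 = 932.4 kN. φR_n = 0.75 × 932.4 = 699.3 kN.
Tension rupture (net): A_n = (172 − 1×26)×20 = 2920 mm² (U = 1.0, A_e = A_n). φR_n = 0.75 × 450 × 2920 = 985.5 kN.
Governing: min(318.2, 891.0, 699.3, 985.5) = 318.2 kN → bolt shear.

318.2 kN (bolt shear governs)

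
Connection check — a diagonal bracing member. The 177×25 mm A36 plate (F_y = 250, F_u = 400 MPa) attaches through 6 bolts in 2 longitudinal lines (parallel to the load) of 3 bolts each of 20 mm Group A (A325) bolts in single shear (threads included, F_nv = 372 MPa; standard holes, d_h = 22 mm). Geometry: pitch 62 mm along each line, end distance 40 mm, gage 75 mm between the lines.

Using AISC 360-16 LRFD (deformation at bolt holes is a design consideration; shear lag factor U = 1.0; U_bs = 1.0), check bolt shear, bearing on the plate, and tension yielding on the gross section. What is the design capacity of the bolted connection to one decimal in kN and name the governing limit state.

525.9 kN (bolt shear governs)

Bolt shear: A_b = π(20)²/4 = 314.16 mm². φR_n = 0.75 × 372 × 314.16 × 6 × 1 = 525.9 kN.
Bearing (25 mm plate, F_u = 400 MPa): end bolts L_c = 40 − 22/2 = 29, R_n = min(1.2×29×25×400, 2.4×20×25×400) = 348 kN/bolt; interior L_c = 62 − 22 = 40, R_n = 480 kN/bolt. φR_n = 0.75 × (2×348 + 4×480) = 1962.0 kN.
Tension yield (gross): A_g = 177×25 = 4425 mm². φR_n = 0.90 × 250 × 4425 = 995.6 kN.
Governing: min(525.9, 1962.0, 995.6) = 525.9 kN → bolt shear.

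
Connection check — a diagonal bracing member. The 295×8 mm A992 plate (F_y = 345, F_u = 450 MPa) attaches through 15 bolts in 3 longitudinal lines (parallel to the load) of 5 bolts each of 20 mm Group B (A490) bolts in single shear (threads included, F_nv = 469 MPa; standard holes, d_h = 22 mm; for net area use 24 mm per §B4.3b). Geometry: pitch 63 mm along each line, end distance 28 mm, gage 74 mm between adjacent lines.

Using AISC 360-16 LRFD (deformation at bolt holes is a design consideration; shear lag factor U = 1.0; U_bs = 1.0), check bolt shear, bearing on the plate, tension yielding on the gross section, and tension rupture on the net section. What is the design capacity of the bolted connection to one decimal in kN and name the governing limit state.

602.1 kN (net-section rupture governs)

Bolt shear: A_b = π(20)²/4 = 314.16 mm². φR_n = 0.75 × 469 × 314.16 × 15 × 1 = 1657.6 kN.
Bearing (8 mm plate, F_u = 450 MPa): end bolts L_c = 28 − 22/2 = 17, R_n = min(1.2×17×8×450, 2.4×20×8×450) = 73.44 kN/bolt; interior L_c = 63 − 22 = 41, R_n = 172.8 kN/bolt. φR_n = 0.75 × (3×73.44 + 12×172.8) = 1720.4 kN.
Tension yield (gross): A_g = 295×8 = 2360 mm². φR_n = 0.90 × 345 × 2360 = 732.8 kN.
Tension rupture (net): A_n = (295 − 3×24)×8 = 1784 mm² (U = 1.0, A_e = A_n). φR_n = 0.75 × 450 × 1784 = 602.1 kN.
Governing: min(1657.6, 1720.4, 732.8, 602.1) = 602.1 kN → net-section rupture.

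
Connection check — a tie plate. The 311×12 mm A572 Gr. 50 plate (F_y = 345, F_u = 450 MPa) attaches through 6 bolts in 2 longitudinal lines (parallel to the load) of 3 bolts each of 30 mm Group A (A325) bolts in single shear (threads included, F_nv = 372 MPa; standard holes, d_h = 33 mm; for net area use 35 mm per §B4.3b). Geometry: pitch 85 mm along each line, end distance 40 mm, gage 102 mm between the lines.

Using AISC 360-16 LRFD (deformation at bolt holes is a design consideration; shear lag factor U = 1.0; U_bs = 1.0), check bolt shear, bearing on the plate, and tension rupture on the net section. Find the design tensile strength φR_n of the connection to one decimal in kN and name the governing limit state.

976.1 kN (net-section rupture governs)

Bolt shear: A_b = π(30)²/4 = 706.86 mm². φR_n = 0.75 × 372 × 706.86 × 6 × 1 = 1183.3 kN.
Bearing (12 mm plate, F_u = 450 MPa): end bolts L_c = 40 − 33/2 = 23.5, R_n = min(1.2×23.5×12×450, 2.4×30×12×450) = 152.28 kN/bolt; interior L_c = 85 − 33 = 52, R_n = 336.96 kN/bolt. φR_n = 0.75 × (2×152.28 + 4×336.96) = 1239.3 kN.
Tension rupture (net): A_n = (311 − 2×35)×12 = 2892 mm² (U = 1.0, A_e = A_n). φR_n = 0.75 × 450 × 2892 = 976.1 kN.
Governing: min(1183.3, 1239.3, 976.1) = 976.1 kN → net-section rupture.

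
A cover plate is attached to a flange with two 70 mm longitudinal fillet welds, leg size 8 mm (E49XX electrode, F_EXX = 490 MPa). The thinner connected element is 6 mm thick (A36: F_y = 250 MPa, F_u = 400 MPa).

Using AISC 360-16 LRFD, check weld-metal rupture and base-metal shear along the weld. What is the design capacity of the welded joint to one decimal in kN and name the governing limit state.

Weld metal: throat = 0.707×8 = 5.656 mm, L = 2×70 = 140 mm. φR_n = 0.75 × 0.6 × 490 × 5.656 × 140 = 174.6 kN.
Base metal shear (6 mm plate): yield φR_n = 1.0×0.6×250×6×140 = 126.0 kN; rupture φR_n = 0.75×0.6×400×6×140 = 151.2 kN; take 126.0 kN (yield).
Governing: min(174.6, 126.0) = 126.0 kN → base-metal shear.

126.0 kN (base-metal shear governs)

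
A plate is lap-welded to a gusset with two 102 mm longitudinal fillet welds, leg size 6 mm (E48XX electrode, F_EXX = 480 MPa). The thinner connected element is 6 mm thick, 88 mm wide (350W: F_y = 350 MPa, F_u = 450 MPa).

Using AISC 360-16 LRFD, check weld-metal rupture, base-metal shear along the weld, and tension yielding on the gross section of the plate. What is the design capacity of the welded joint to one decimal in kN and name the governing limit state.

166.3 kN (gross-section yield governs)

Weld metal: throat = 0.707×6 = 4.242 mm, L = 2×102 = 204 mm. φR_n = 0.75 × 0.6 × 480 × 4.242 × 204 = 186.9 kN.
Base metal shear (6 mm plate): yield φR_n = 1.0×0.6×350×6×204 = 257.0 kN; rupture φR_n = 0.75×0.6×450×6×204 = 247.9 kN; take 247.9 kN (rupture).
Tension yield (gross): A_g = 88×6 = 528 mm². φR_n = 0.90 × 350 × 528 = 166.3 kN.
Governing: min(186.9, 247.9, 166.3) = 166.3 kN → gross-section yield.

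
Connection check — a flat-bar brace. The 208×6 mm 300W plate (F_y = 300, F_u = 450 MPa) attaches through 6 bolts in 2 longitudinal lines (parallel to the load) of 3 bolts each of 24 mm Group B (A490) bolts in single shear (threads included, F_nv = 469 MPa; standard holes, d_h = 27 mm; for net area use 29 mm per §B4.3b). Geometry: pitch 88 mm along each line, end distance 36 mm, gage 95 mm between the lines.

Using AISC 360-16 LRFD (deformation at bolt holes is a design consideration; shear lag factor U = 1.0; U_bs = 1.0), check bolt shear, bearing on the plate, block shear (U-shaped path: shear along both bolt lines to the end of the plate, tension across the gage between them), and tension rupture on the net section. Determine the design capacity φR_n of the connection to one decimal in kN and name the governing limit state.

Bolt shear: A_b = π(24)²/4 = 452.39 mm². φR_n = 0.75 × 469 × 452.39 × 6 × 1 = 954.8 kN.
Bearing (6 mm plate, F_u = 450 MPa): end bolts L_c = 36 − 27/2 = 22.5, R_n = min(1.2×22.5×6×450, 2.4×24×6×450) = 72.9 kN/bolt; interior L_c = 88 − 27 = 61, R_n = 155.52 kN/bolt. φR_n = 0.75 × (2×72.9 + 4×155.52) = 575.9 kN.
Block shear: shear path 2×[36+2×88] = 2×212 mm, A_gv = 2544, A_nv = 2×(212 − 2.5×29)×6 = 1674 mm²; tension across gage: (95 − 1×29)×6 = 396 mm². R_n = min(0.6×450×1674, 0.6×300×2544) + 1.0×450×396 = min(451.98, 457.92) + 178.2 = 630.18 kN. φR_n = 0.75 × 630.18 = 472.6 kN.
Tension rupture (net): A_n = (208 − 2×29)×6 = 900 mm² (U = 1.0, A_e = A_n). φR_n = 0.75 × 450 × 900 = 303.8 kN.
Governing: min(954.8, 575.9, 472.6, 303.8) = 303.8 kN → net-section rupture.

303.8 kN (net-section rupture governs)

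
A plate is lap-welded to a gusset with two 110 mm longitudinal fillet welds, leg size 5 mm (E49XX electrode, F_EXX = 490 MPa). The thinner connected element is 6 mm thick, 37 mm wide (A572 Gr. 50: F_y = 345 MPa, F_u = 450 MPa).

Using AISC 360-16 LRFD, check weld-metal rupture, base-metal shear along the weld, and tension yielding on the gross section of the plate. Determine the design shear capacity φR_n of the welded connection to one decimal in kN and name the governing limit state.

68.9 kN (gross-section yield governs)

Weld metal: throat = 0.707×5 = 3.535 mm, L = 2×110 = 220 mm. φR_n = 0.75 × 0.6 × 490 × 3.535 × 220 = 171.5 kN.
Base metal shear (6 mm plate): yield φR_n = 1.0×0.6×345×6×220 = 273.2 kN; rupture φR_n = 0.75×0.6×450×6×220 = 267.3 kN; take 267.3 kN (rupture).
Tension yield (gross): A_g = 37×6 = 222 mm². φR_n = 0.90 × 345 × 222 = 68.9 kN.
Governing: min(171.5, 267.3, 68.9) = 68.9 kN → gross-section yield.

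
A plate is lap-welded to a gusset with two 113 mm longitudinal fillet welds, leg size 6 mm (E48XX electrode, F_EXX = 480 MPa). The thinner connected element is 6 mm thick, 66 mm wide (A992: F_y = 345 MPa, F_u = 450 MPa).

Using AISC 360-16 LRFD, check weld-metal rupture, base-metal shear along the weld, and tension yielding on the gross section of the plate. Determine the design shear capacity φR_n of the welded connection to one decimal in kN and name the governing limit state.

Weld metal: throat = 0.707×6 = 4.242 mm, L = 2×113 = 226 mm. φR_n = 0.75 × 0.6 × 480 × 4.242 × 226 = 207.1 kN.
Base metal shear (6 mm plate): yield φR_n = 1.0×0.6×345×6×226 = 280.7 kN; rupture φR_n = 0.75×0.6×450×6×226 = 274.6 kN; take 274.6 kN (rupture).
Tension yield (gross): A_g = 66×6 = 396 mm². φR_n = 0.90 × 345 × 396 = 123.0 kN.
Governing: min(207.1, 274.6, 123.0) = 123.0 kN → gross-section yield.

123.0 kN (gross-section yield governs)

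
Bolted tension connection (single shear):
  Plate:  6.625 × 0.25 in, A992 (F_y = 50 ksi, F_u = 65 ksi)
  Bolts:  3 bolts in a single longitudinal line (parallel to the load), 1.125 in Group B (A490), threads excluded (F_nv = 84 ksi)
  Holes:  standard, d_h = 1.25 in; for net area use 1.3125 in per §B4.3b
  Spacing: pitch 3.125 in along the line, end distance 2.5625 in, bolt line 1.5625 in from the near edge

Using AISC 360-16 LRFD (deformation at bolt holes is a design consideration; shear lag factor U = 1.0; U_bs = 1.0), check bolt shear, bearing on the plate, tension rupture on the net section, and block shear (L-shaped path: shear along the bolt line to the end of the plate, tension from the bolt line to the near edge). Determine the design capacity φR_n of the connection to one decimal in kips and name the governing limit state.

Bolt shear: A_b = π(1.125)²/4 = 0.99402 in². φR_n = 0.75 × 84 × 0.99402 × 3 × 1 = 187.9 kips.
Bearing (0.25 in plate, F_u = 65 ksi): end bolts L_c = 2.5625 − 1.25/2 = 1.9375, R_n = min(1.2×1.9375×0.25×65, 2.4×1.125×0.25×65) = 37.781 kips/bolt; interior L_c = 3.125 − 1.25 = 1.875, R_n = 36.563 kips/bolt. φR_n = 0.75 × (1×37.781 + 2×36.563) = 83.2 kips.
Tension rupture (net): A_n = (6.625 − 1×1.3125)×0.25 = 1.3281 in² (U = 1.0, A_e = A_n). φR_n = 0.75 × 65 × 1.3281 = 64.7 kips.
Block shear: shear path 1×[2.5625+2×3.125] = 1×8.8125 in, A_gv = 2.2031, A_nv = 1×(8.8125 − 2.5×1.3125)×0.25 = 1.3828 in²; tension to near edge: (1.5625 − 0.5×1.3125)×0.25 = 0.22656 in². R_n = min(0.6×65×1.3828, 0.6×50×2.2031) + 1.0×65×0.22656 = min(53.929, 66.093) + 14.726 = 68.655 kips. φR_n = 0.75 × 68.655 = 51.5 kips.
Governing: min(187.9, 83.2, 64.7, 51.5) = 51.5 kips → block shear.

51.5 kips (block shear governs)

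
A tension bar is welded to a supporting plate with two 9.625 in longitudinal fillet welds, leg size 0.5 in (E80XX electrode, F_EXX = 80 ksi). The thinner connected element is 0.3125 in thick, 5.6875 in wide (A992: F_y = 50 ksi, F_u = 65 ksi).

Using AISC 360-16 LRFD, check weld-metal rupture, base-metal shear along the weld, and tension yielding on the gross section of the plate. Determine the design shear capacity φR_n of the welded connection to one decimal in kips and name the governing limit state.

Weld metal: throat = 0.707×0.5 = 0.3535 in, L = 2×9.625 = 19.25 in. φR_n = 0.75 × 0.6 × 80 × 0.3535 × 19.25 = 245.0 kips.
Base metal shear (0.3125 in plate): yield φR_n = 1.0×0.6×50×0.3125×19.25 = 180.5 kips; rupture φR_n = 0.75×0.6×65×0.3125×19.25 = 176.0 kips; take 176.0 kips (rupture).
Tension yield (gross): A_g = 5.6875×0.3125 = 1.7773 in². φR_n = 0.90 × 50 × 1.7773 = 80.0 kips.
Governing: min(245.0, 176.0, 80.0) = 80.0 kips → gross-section yield.

80.0 kips (gross-section yield governs)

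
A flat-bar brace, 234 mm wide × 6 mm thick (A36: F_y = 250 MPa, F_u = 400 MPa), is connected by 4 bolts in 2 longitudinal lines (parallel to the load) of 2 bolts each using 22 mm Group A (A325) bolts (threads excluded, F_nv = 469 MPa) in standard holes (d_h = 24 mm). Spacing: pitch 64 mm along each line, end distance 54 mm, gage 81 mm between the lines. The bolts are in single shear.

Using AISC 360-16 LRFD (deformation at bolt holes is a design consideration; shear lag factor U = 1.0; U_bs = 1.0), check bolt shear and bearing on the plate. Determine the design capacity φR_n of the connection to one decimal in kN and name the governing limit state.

Bolt shear: A_b = π(22)²/4 = 380.13 mm². φR_n = 0.75 × 469 × 380.13 × 4 × 1 = 534.8 kN.
Bearing (6 mm plate, F_u = 400 MPa): end bolts L_c = 54 − 24/2 = 42, R_n = min(1.2×42×6×400, 2.4×22×6×400) = 120.96 kN/bolt; interior L_c = 64 − 24 = 40, R_n = 115.2 kN/bolt. φR_n = 0.75 × (2×120.96 + 2×115.2) = 354.2 kN.
Governing: min(534.8, 354.2) = 354.2 kN → bearing.

354.2 kN (bearing governs)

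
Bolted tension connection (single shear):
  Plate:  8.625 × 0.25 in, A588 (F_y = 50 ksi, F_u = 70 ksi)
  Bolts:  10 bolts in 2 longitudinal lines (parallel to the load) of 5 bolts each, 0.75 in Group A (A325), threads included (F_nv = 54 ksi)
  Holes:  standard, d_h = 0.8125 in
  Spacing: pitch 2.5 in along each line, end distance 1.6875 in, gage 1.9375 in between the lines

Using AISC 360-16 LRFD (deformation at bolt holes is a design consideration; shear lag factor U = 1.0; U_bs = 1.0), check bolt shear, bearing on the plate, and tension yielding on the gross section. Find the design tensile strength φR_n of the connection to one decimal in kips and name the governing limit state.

97.0 kips (gross-section yield governs)

Bolt shear: A_b = π(0.75)²/4 = 0.44179 in². φR_n = 0.75 × 54 × 0.44179 × 10 × 1 = 178.9 kips.
Bearing (0.25 in plate, F_u = 70 ksi): end bolts L_c = 1.6875 − 0.8125/2 = 1.28125, R_n = min(1.2×1.28125×0.25×70, 2.4×0.75×0.25×70) = 26.906 kips/bolt; interior L_c = 2.5 − 0.8125 = 1.6875, R_n = 31.5 kips/bolt. φR_n = 0.75 × (2×26.906 + 8×31.5) = 229.4 kips.
Tension yield (gross): A_g = 8.625×0.25 = 2.1563 in². φR_n = 0.90 × 50 × 2.1563 = 97.0 kips.
Governing: min(178.9, 229.4, 97.0) = 97.0 kips → gross-section yield.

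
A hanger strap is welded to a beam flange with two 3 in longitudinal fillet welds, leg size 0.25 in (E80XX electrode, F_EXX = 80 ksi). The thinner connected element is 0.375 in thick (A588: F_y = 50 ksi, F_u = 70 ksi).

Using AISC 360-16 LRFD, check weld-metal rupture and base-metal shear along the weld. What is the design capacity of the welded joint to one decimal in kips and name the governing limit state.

38.2 kips (weld metal governs)

Weld metal: throat = 0.707×0.25 = 0.17675 in, L = 2×3 = 6 in. φR_n = 0.75 × 0.6 × 80 × 0.17675 × 6 = 38.2 kips.
Base metal shear (0.375 in plate): yield φR_n = 1.0×0.6×50×0.375×6 = 67.5 kips; rupture φR_n = 0.75×0.6×70×0.375×6 = 70.9 kips; take 67.5 kips (yield).
Governing: min(38.2, 67.5) = 38.2 kips → weld metal.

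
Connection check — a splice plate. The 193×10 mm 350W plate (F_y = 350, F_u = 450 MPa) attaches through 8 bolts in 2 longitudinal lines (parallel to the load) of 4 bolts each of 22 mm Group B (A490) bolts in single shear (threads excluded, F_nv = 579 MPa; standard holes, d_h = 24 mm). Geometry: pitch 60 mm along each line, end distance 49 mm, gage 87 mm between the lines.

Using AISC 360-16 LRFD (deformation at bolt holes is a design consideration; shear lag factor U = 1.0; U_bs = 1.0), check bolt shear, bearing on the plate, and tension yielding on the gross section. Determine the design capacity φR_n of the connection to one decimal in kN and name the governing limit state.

608.0 kN (gross-section yield governs)

Bolt shear: A_b = π(22)²/4 = 380.13 mm². φR_n = 0.75 × 579 × 380.13 × 8 × 1 = 1320.6 kN.
Bearing (10 mm plate, F_u = 450 MPa): end bolts L_c = 49 − 24/2 = 37, R_n = min(1.2×37×10×450, 2.4×22×10×450) = 199.8 kN/bolt; interior L_c = 60 − 24 = 36, R_n = 194.4 kN/bolt. φR_n = 0.75 × (2×199.8 + 6×194.4) = 1174.5 kN.
Tension yield (gross): A_g = 193×10 = 1930 mm². φR_n = 0.90 × 350 × 1930 = 608.0 kN.
Governing: min(1320.6, 1174.5, 608.0) = 608.0 kN → gross-section yield.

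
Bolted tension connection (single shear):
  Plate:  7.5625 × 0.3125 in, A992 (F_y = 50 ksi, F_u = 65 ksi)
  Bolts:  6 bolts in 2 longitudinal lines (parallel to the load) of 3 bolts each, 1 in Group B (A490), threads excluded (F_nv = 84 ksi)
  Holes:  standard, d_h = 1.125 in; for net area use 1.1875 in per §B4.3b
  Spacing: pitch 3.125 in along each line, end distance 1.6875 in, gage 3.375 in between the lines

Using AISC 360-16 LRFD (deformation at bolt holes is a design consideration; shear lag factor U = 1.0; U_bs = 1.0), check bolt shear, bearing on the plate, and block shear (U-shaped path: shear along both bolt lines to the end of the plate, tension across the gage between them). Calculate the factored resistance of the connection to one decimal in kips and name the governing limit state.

124.2 kips (block shear governs)

Bolt shear: A_b = π(1)²/4 = 0.7854 in². φR_n = 0.75 × 84 × 0.7854 × 6 × 1 = 296.9 kips.
Bearing (0.3125 in plate, F_u = 65 ksi): end bolts L_c = 1.6875 − 1.125/2 = 1.125, R_n = min(1.2×1.125×0.3125×65, 2.4×1×0.3125×65) = 27.422 kips/bolt; interior L_c = 3.125 − 1.125 = 2, R_n = 48.75 kips/bolt. φR_n = 0.75 × (2×27.422 + 4×48.75) = 187.4 kips.
Block shear: shear path 2×[1.6875+2×3.125] = 2×7.9375 in, A_gv = 4.9609, A_nv = 2×(7.9375 − 2.5×1.1875)×0.3125 = 3.1055 in²; tension across gage: (3.375 − 1×1.1875)×0.3125 = 0.68359 in². R_n = min(0.6×65×3.1055, 0.6×50×4.9609) + 1.0×65×0.68359 = min(121.11, 148.83) + 44.433 = 165.54 kips. φR_n = 0.75 × 165.54 = 124.2 kips.
Governing: min(296.9, 187.4, 124.2) = 124.2 kips → block shear.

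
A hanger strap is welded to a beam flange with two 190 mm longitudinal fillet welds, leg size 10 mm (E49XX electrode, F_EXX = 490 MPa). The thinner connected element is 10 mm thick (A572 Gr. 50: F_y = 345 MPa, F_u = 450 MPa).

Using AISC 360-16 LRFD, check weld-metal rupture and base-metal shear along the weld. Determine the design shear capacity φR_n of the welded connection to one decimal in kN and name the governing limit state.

Weld metal: throat = 0.707×10 = 7.07 mm, L = 2×190 = 380 mm. φR_n = 0.75 × 0.6 × 490 × 7.07 × 380 = 592.4 kN.
Base metal shear (10 mm plate): yield φR_n = 1.0×0.6×345×10×380 = 786.6 kN; rupture φR_n = 0.75×0.6×450×10×380 = 769.5 kN; take 769.5 kN (rupture).
Governing: min(592.4, 769.5) = 592.4 kN → weld metal.

592.4 kN (weld metal governs)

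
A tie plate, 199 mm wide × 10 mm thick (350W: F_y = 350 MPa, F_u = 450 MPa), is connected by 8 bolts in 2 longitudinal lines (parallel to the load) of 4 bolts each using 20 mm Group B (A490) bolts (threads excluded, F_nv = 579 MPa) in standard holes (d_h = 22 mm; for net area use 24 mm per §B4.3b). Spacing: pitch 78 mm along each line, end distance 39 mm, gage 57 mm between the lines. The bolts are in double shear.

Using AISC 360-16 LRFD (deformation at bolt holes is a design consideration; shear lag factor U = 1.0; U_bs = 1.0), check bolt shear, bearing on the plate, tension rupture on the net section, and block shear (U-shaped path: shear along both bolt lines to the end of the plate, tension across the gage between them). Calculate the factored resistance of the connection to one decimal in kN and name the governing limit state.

509.6 kN (net-section rupture governs)

Bolt shear: A_b = π(20)²/4 = 314.16 mm². φR_n = 0.75 × 579 × 314.16 × 8 × 2 = 2182.8 kN.
Bearing (10 mm plate, F_u = 450 MPa): end bolts L_c = 39 − 22/2 = 28, R_n = min(1.2×28×10×450, 2.4×20×10×450) = 151.2 kN/bolt; interior L_c = 78 − 22 = 56, R_n = 216 kN/bolt. φR_n = 0.75 × (2×151.2 + 6×216) = 1198.8 kN.
Tension rupture (net): A_n = (199 − 2×24)×10 = 1510 mm² (U = 1.0, A_e = A_n). φR_n = 0.75 × 450 × 1510 = 509.6 kN.
Block shear: shear path 2×[39+3×78] = 2×273 mm, A_gv = 5460, A_nv = 2×(273 − 3.5×24)×10 = 3780 mm²; tension across gage: (57 − 1×24)×10 = 330 mm². R_n = min(0.6×450×3780, 0.6×350×5460) + 1.0×450×330 = min(1020.6, 1146.6) + 148.5 = 1169.1 kN. φR_n = 0.75 × 1169.1 = 876.8 kN.
Governing: min(2182.8, 1198.8, 509.6, 876.8) = 509.6 kN → net-section rupture.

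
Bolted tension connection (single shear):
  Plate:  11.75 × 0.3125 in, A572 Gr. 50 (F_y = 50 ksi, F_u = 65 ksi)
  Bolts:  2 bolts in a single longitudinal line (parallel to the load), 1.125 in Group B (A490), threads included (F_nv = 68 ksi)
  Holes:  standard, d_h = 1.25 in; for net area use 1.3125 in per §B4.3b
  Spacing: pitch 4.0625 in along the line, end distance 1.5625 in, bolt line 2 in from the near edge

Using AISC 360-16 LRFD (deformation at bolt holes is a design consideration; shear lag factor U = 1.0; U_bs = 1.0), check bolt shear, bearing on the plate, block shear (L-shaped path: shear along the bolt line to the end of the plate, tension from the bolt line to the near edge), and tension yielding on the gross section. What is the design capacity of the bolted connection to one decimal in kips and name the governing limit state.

Bolt shear: A_b = π(1.125)²/4 = 0.99402 in². φR_n = 0.75 × 68 × 0.99402 × 2 × 1 = 101.4 kips.
Bearing (0.3125 in plate, F_u = 65 ksi): end bolts L_c = 1.5625 − 1.25/2 = 0.9375, R_n = min(1.2×0.9375×0.3125×65, 2.4×1.125×0.3125×65) = 22.852 kips/bolt; interior L_c = 4.0625 − 1.25 = 2.8125, R_n = 54.844 kips/bolt. φR_n = 0.75 × (1×22.852 + 1×54.844) = 58.3 kips.
Block shear: shear path 1×[1.5625+1×4.0625] = 1×5.625 in, A_gv = 1.7578, A_nv = 1×(5.625 − 1.5×1.3125)×0.3125 = 1.1426 in²; tension to near edge: (2 − 0.5×1.3125)×0.3125 = 0.41992 in². R_n = min(0.6×65×1.1426, 0.6×50×1.7578) + 1.0×65×0.41992 = min(44.561, 52.734) + 27.295 = 71.856 kips. φR_n = 0.75 × 71.856 = 53.9 kips.
Tension yield (gross): A_g = 11.75×0.3125 = 3.6719 in². φR_n = 0.90 × 50 × 3.6719 = 165.2 kips.
Governing: min(101.4, 58.3, 53.9, 165.2) = 53.9 kips → block shear.

53.9 kips (block shear governs)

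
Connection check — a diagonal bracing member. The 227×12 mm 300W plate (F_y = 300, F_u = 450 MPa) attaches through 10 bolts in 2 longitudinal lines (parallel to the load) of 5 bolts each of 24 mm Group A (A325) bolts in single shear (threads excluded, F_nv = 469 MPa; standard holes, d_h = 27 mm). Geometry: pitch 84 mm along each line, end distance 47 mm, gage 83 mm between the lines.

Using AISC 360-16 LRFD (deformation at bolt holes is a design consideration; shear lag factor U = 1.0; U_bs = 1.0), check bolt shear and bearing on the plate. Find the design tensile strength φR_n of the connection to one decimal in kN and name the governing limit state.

1591.3 kN (bolt shear governs)

Bolt shear: A_b = π(24)²/4 = 452.39 mm². φR_n = 0.75 × 469 × 452.39 × 10 × 1 = 1591.3 kN.
Bearing (12 mm plate, F_u = 450 MPa): end bolts L_c = 47 − 27/2 = 33.5, R_n = min(1.2×33.5×12×450, 2.4×24×12×450) = 217.08 kN/bolt; interior L_c = 84 − 27 = 57, R_n = 311.04 kN/bolt. φR_n = 0.75 × (2×217.08 + 8×311.04) = 2191.9 kN.
Governing: min(1591.3, 2191.9) = 1591.3 kN → bolt shear.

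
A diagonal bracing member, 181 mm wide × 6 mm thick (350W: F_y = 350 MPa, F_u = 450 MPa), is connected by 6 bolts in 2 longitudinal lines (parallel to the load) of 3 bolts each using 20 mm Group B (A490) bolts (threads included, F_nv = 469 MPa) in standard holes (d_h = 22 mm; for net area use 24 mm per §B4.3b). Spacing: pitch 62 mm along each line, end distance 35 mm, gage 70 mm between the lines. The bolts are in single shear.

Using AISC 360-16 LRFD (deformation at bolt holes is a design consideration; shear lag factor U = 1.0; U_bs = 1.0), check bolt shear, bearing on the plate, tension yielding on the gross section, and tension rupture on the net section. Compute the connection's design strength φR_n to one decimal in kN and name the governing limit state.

269.3 kN (net-section rupture governs)

Bolt shear: A_b = π(20)²/4 = 314.16 mm². φR_n = 0.75 × 469 × 314.16 × 6 × 1 = 663.0 kN.
Bearing (6 mm plate, F_u = 450 MPa): end bolts L_c = 35 − 22/2 = 24, R_n = min(1.2×24×6×450, 2.4×20×6×450) = 77.76 kN/bolt; interior L_c = 62 − 22 = 40, R_n = 129.6 kN/bolt. φR_n = 0.75 × (2×77.76 + 4×129.6) = 505.4 kN.
Tension yield (gross): A_g = 181×6 = 1086 mm². φR_n = 0.90 × 350 × 1086 = 342.1 kN.
Tension rupture (net): A_n = (181 − 2×24)×6 = 798 mm² (U = 1.0, A_e = A_n). φR_n = 0.75 × 450 × 798 = 269.3 kN.
Governing: min(663.0, 505.4, 342.1, 269.3) = 269.3 kN → net-section rupture.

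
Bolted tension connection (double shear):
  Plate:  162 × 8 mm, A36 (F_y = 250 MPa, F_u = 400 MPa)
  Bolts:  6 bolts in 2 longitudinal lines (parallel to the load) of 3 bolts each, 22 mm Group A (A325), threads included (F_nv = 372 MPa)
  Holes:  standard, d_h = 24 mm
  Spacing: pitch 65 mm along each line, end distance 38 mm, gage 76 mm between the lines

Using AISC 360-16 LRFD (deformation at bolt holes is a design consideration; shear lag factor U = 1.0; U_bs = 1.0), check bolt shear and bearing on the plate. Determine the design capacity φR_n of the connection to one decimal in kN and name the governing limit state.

622.1 kN (bearing governs)

Bolt shear: A_b = π(22)²/4 = 380.13 mm². φR_n = 0.75 × 372 × 380.13 × 6 × 2 = 1272.7 kN.
Bearing (8 mm plate, F_u = 400 MPa): end bolts L_c = 38 − 24/2 = 26, R_n = min(1.2×26×8×400, 2.4×22×8×400) = 99.84 kN/bolt; interior L_c = 65 − 24 = 41, R_n = 157.44 kN/bolt. φR_n = 0.75 × (2×99.84 + 4×157.44) = 622.1 kN.
Governing: min(1272.7, 622.1) = 622.1 kN → bearing.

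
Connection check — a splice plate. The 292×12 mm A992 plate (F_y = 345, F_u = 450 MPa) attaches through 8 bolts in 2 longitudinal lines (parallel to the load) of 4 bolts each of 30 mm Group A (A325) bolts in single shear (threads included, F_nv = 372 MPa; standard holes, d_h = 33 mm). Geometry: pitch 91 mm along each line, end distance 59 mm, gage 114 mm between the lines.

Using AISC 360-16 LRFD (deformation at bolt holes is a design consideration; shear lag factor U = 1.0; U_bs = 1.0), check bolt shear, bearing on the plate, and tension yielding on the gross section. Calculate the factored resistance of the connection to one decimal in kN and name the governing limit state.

1088.0 kN (gross-section yield governs)

Bolt shear: A_b = π(30)²/4 = 706.86 mm². φR_n = 0.75 × 372 × 706.86 × 8 × 1 = 1577.7 kN.
Bearing (12 mm plate, F_u = 450 MPa): end bolts L_c = 59 − 33/2 = 42.5, R_n = min(1.2×42.5×12×450, 2.4×30×12×450) = 275.4 kN/bolt; interior L_c = 91 − 33 = 58, R_n = 375.84 kN/bolt. φR_n = 0.75 × (2×275.4 + 6×375.84) = 2104.4 kN.
Tension yield (gross): A_g = 292×12 = 3504 mm². φR_n = 0.90 × 345 × 3504 = 1088.0 kN.
Governing: min(1577.7, 2104.4, 1088.0) = 1088.0 kN → gross-section yield.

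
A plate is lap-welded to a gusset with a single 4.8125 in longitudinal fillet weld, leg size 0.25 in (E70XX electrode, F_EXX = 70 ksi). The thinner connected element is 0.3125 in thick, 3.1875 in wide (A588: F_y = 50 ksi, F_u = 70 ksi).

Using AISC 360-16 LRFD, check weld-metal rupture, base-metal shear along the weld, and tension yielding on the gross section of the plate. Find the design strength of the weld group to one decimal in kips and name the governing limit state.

26.8 kips (weld metal governs)

Weld metal: throat = 0.707×0.25 = 0.17675 in, L = 4.8125 in. φR_n = 0.75 × 0.6 × 70 × 0.17675 × 4.8125 = 26.8 kips.
Base metal shear (0.3125 in plate): yield φR_n = 1.0×0.6×50×0.3125×4.8125 = 45.1 kips; rupture φR_n = 0.75×0.6×70×0.3125×4.8125 = 47.4 kips; take 45.1 kips (yield).
Tension yield (gross): A_g = 3.1875×0.3125 = 0.99609 in². φR_n = 0.90 × 50 × 0.99609 = 44.8 kips.
Governing: min(26.8, 45.1, 44.8) = 26.8 kips → weld metal.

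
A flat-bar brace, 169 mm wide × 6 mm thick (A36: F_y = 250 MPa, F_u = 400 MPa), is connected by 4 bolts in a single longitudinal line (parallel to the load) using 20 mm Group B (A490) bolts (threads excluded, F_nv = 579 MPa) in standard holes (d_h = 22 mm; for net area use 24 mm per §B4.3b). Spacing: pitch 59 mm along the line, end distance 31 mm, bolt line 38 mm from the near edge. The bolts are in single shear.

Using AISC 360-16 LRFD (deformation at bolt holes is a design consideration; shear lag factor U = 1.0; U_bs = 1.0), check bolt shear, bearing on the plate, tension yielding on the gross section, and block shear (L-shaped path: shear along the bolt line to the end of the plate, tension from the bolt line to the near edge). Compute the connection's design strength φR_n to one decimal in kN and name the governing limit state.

Bolt shear: A_b = π(20)²/4 = 314.16 mm². φR_n = 0.75 × 579 × 314.16 × 4 × 1 = 545.7 kN.
Bearing (6 mm plate, F_u = 400 MPa): end bolts L_c = 31 − 22/2 = 20, R_n = min(1.2×20×6×400, 2.4×20×6×400) = 57.6 kN/bolt; interior L_c = 59 − 22 = 37, R_n = 106.56 kN/bolt. φR_n = 0.75 × (1×57.6 + 3×106.56) = 283.0 kN.
Tension yield (gross): A_g = 169×6 = 1014 mm². φR_n = 0.90 × 250 × 1014 = 228.2 kN.
Block shear: shear path 1×[31+3×59] = 1×208 mm, A_gv = 1248, A_nv = 1×(208 − 3.5×24)×6 = 744 mm²; tension to near edge: (38 − 0.5×24)×6 = 156 mm². R_n = min(0.6×400×744, 0.6×250×1248) + 1.0×400×156 = min(178.56, 187.2) + 62.4 = 240.96 kN. φR_n = 0.75 × 240.96 = 180.7 kN.
Governing: min(545.7, 283.0, 228.2, 180.7) = 180.7 kN → block shear.

180.7 kN (block shear governs)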